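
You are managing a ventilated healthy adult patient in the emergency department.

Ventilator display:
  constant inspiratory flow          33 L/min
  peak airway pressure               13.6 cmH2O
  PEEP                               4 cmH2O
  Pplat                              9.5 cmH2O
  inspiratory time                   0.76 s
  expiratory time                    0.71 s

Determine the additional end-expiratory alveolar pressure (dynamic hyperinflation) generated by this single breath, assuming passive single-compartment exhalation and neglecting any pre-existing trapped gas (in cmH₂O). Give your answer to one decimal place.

1.6

Flow: 33 L/min ÷ 60 = 0.55 L/s.
Vt = flow × Ti = 0.55 L/s × 0.76 s × 1000 mL/L = 418.0 mL.
R = (PIP − Pplat)/V̇ = (13.6 − 9.5) / 0.55 = 4.1/0.55 = 7.455 cmH2O·s/L.
C = Vt/(Pplat − PEEP) = 418.0 / (9.5 − 4) = 418.0/5.5 = 76.0 mL/cmH2O.
τ = R × C = 7.455 × 0.076 L/cmH2O = 0.5666 s.
Fraction remaining = e^(−Te/τ) = e^(−0.71/0.5666) = 0.2856; trapped volume = 418.0 × 0.2856 = 119.38 mL.
Additional alveolar pressure from trapping ≈ V_trapped / C = 119.38 / 76.0 = 1.571 cmH2O.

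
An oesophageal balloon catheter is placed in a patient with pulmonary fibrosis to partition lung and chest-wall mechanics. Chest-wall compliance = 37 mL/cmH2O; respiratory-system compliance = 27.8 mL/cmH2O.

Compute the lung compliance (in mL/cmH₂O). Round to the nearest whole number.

1/CL = 1/Crs − 1/Ccw.
1/CL = 1/27.8 − 1/37 = 0.008944.
CL = 111.81 mL/cmH2O.

112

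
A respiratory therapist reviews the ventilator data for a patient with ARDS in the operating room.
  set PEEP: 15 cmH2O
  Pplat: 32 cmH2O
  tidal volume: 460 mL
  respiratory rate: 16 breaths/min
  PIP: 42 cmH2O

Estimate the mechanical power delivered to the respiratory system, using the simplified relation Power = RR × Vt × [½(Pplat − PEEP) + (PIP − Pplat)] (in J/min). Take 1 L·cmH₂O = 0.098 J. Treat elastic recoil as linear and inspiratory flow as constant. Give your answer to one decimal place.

13.3

Per-breath work = Vt × [½(Pplat−PEEP) + (PIP−Pplat)] = 0.460 × [0.5×17.0 + 10.0] = 0.460 × 18.5 = 8.51 L·cmH2O.
Power = 16 × 8.51 = 136.16 L·cmH2O/min.
× 0.098 J/(L·cmH2O) → 13.344 J/min.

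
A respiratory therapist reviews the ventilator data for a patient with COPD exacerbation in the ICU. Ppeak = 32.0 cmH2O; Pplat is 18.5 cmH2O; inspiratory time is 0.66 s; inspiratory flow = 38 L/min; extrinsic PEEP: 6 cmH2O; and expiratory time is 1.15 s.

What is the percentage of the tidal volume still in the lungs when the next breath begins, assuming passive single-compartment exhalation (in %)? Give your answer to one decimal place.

Flow: 38 L/min ÷ 60 = 0.6333 L/s.
Vt = flow × Ti = 0.6333 L/s × 0.66 s × 1000 mL/L = 417.98 mL.
R = (PIP − Pplat)/V̇ = (32.0 − 18.5) / 0.6333 = 13.5/0.6333 = 21.317 cmH2O·s/L.
C = Vt/(Pplat − PEEP) = 417.98 / (18.5 − 6) = 417.98/12.5 = 33.438 mL/cmH2O.
τ = R × C = 21.317 × 0.03344 L/cmH2O = 0.7128 s.
Fraction remaining at end-expiration = e^(−Te/τ) = e^(−1.15/0.7128) = 0.1992 → 19.92%.

19.9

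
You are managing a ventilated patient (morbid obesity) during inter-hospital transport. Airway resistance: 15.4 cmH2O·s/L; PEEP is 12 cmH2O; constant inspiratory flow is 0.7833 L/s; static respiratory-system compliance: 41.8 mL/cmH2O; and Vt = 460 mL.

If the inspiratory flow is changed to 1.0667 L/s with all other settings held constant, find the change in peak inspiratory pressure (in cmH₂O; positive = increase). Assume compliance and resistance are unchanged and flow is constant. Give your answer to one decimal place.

4.4

PIP = Vt/C + R·V̇ + PEEP (constant-flow equation of motion).
Only the resistive term changes: ΔPIP = R × ΔV̇ = 15.4 × (1.0667 − 0.7833) = 15.4 × 0.2834 = 4.364 cmH2O.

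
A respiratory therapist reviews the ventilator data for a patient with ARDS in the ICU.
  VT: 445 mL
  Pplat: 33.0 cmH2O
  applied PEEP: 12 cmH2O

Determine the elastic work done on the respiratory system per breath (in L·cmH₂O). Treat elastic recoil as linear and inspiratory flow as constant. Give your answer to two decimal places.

4.67

Elastic work ≈ ½ × (Pplat − PEEP) × Vt = 0.5 × (33.0 − 12) × 0.445 L = 0.5 × 21.0 × 0.445 = 4.673 L·cmH2O.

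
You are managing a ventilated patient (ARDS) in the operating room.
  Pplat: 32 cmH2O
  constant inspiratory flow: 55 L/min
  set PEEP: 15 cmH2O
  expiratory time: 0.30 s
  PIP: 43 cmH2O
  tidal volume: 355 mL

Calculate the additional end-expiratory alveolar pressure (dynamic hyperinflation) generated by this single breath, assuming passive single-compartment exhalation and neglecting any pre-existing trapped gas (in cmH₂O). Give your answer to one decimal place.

5.1

Flow: 55 L/min ÷ 60 = 0.9167 L/s.
R = (PIP − Pplat)/V̇ = (43 − 32) / 0.9167 = 11.0/0.9167 = 12.0 cmH2O·s/L.
C = Vt/(Pplat − PEEP) = 355.0 / (32 − 15) = 355.0/17.0 = 20.882 mL/cmH2O.
τ = R × C = 12.0 × 0.02088 L/cmH2O = 0.2506 s.
Fraction remaining = e^(−Te/τ) = e^(−0.30/0.2506) = 0.3021; trapped volume = 355.0 × 0.3021 = 107.25 mL.
Additional alveolar pressure from trapping ≈ V_trapped / C = 107.25 / 20.882 = 5.136 cmH2O.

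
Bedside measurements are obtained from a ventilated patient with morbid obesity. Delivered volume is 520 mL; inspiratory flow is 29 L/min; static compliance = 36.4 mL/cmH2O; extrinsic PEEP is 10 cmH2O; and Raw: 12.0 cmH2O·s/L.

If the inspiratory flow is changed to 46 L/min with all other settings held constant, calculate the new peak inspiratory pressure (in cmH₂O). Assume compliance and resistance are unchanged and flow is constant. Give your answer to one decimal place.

Flow: 29 L/min ÷ 60 = 0.4833 L/s.
New flow: 46 L/min ÷ 60 = 0.7667 L/s.
PIP = Vt/C + R·V̇ + PEEP (constant-flow equation of motion).
Only the resistive term changes: ΔPIP = R × ΔV̇ = 12.0 × (0.7667 − 0.4833) = 12.0 × 0.2834 = 3.401 cmH2O.
Original PIP = 520/36.4 + 12.0×0.4833 + 10 = 30.085 cmH2O; new PIP = 30.085 + (3.401) = 33.486 cmH2O.

33.5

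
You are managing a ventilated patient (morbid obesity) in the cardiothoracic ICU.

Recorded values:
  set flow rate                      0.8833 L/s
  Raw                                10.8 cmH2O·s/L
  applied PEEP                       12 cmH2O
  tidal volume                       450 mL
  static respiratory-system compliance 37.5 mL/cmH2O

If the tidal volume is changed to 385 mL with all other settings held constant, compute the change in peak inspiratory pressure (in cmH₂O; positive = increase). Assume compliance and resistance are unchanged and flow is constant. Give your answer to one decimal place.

-1.7

PIP = Vt/C + R·V̇ + PEEP (constant-flow equation of motion).
Only the elastic term changes: ΔPIP = ΔVt / C = (385 − 450) / 37.5 = -1.733 cmH2O.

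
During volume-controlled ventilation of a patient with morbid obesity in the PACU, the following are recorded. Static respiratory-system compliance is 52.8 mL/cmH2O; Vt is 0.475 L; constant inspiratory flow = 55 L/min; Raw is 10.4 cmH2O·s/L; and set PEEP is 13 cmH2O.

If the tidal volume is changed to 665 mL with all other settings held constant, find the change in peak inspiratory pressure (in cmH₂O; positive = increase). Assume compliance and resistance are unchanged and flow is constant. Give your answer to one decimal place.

3.6

PIP = Vt/C + R·V̇ + PEEP (constant-flow equation of motion).
Only the elastic term changes: ΔPIP = ΔVt / C = (665 − 475) / 52.8 = 3.598 cmH2O.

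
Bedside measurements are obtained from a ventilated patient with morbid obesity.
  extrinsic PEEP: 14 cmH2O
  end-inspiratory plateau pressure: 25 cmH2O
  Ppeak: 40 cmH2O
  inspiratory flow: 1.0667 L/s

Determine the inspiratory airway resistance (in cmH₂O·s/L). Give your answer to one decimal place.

Raw = (PIP − Pplat) / flow = (40 − 25) / 1.0667 = 15.0 / 1.0667 = 14.062 cmH2O·s/L.

14.1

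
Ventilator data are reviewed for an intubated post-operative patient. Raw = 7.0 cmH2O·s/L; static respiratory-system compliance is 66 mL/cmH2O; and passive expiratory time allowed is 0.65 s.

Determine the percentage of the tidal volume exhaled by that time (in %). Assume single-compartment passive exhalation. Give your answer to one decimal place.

τ = R × C = 7.0 × 66 mL/cmH2O = 7.0 × 0.066 L/cmH2O = 0.462 s.
Passive exhalation: V(t)/V₀ = e^(−t/τ) = e^(−0.65/0.462) = 0.2449.
Fraction exhaled = 1 − 0.2449 = 0.7551 → 75.51%.

75.5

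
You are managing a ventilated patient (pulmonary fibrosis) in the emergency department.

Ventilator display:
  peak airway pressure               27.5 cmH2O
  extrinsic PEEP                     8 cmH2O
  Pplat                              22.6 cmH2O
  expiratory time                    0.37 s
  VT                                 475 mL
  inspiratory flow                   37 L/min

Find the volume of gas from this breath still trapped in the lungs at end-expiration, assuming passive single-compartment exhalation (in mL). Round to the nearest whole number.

Flow: 37 L/min ÷ 60 = 0.6167 L/s.
R = (PIP − Pplat)/V̇ = (27.5 − 22.6) / 0.6167 = 4.9/0.6167 = 7.946 cmH2O·s/L.
C = Vt/(Pplat − PEEP) = 475.0 / (22.6 − 8) = 475.0/14.6 = 32.534 mL/cmH2O.
τ = R × C = 7.946 × 0.03253 L/cmH2O = 0.2585 s.
Fraction remaining = e^(−Te/τ) = e^(−0.37/0.2585) = 0.239.
Trapped volume = 475.0 × 0.239 = 113.53 mL.

114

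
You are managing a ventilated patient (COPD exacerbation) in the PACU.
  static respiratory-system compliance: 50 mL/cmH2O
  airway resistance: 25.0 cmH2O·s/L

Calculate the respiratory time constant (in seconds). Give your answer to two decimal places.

1.25

τ = R × C = 25.0 × 50 mL/cmH2O = 25.0 × 0.050 L/cmH2O = 1.25 s.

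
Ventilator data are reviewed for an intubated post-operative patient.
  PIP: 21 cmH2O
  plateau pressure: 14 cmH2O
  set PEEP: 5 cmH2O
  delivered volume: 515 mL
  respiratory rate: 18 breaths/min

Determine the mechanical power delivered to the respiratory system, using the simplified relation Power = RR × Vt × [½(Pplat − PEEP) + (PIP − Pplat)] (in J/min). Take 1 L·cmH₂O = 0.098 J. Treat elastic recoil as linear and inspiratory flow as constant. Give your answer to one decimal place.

Per-breath work = Vt × [½(Pplat−PEEP) + (PIP−Pplat)] = 0.515 × [0.5×9.0 + 7.0] = 0.515 × 11.5 = 5.923 L·cmH2O.
Power = 18 × 5.923 = 106.61 L·cmH2O/min.
× 0.098 J/(L·cmH2O) → 10.448 J/min.

10.4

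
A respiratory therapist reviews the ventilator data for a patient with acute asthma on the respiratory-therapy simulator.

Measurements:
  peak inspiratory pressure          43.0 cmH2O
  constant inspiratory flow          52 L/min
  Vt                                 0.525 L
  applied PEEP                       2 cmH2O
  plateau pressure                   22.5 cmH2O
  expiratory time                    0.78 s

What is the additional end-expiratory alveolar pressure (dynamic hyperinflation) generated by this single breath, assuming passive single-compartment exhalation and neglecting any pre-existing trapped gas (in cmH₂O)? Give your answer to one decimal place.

Flow: 52 L/min ÷ 60 = 0.8667 L/s.
R = (PIP − Pplat)/V̇ = (43.0 − 22.5) / 0.8667 = 20.5/0.8667 = 23.653 cmH2O·s/L.
C = Vt/(Pplat − PEEP) = 525.0 / (22.5 − 2) = 525.0/20.5 = 25.61 mL/cmH2O.
τ = R × C = 23.653 × 0.02561 L/cmH2O = 0.6058 s.
Fraction remaining = e^(−Te/τ) = e^(−0.78/0.6058) = 0.2759; trapped volume = 525.0 × 0.2759 = 144.85 mL.
Additional alveolar pressure from trapping ≈ V_trapped / C = 144.85 / 25.61 = 5.656 cmH2O.

5.7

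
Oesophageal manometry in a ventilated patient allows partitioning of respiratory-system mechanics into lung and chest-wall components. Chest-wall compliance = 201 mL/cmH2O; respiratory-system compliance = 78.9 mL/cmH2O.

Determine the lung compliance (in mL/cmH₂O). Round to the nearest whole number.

130

1/CL = 1/Crs − 1/Ccw.
1/CL = 1/78.9 − 1/201 = 0.007699.
CL = 129.89 mL/cmH2O.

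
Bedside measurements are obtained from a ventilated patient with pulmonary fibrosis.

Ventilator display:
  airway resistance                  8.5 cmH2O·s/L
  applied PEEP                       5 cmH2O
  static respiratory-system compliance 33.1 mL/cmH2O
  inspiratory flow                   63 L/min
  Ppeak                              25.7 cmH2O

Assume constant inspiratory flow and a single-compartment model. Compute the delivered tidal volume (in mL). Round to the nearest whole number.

390

Flow: 63 L/min ÷ 60 = 1.05 L/s.
Equation of motion (constant flow): PIP = Vt/C + R·V̇ + PEEP.
Vt/C = PIP − R·V̇ − PEEP = 25.7 − 8.925 − 5 = 11.775 cmH2O.
Vt = C × 11.775 = 33.1 × 11.775 = 389.75 mL.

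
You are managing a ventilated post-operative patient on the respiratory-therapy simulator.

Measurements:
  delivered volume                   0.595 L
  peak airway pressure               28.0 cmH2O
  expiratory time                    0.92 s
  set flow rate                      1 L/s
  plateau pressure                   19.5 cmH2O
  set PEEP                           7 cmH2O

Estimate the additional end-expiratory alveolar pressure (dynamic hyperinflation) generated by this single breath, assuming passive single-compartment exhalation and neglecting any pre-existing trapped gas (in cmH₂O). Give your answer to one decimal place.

R = (PIP − Pplat)/V̇ = (28.0 − 19.5) / 1 = 8.5/1 = 8.5 cmH2O·s/L.
C = Vt/(Pplat − PEEP) = 595.0 / (19.5 − 7) = 595.0/12.5 = 47.6 mL/cmH2O.
τ = R × C = 8.5 × 0.0476 L/cmH2O = 0.4046 s.
Fraction remaining = e^(−Te/τ) = e^(−0.92/0.4046) = 0.1029; trapped volume = 595.0 × 0.1029 = 61.226 mL.
Additional alveolar pressure from trapping ≈ V_trapped / C = 61.226 / 47.6 = 1.286 cmH2O.

1.3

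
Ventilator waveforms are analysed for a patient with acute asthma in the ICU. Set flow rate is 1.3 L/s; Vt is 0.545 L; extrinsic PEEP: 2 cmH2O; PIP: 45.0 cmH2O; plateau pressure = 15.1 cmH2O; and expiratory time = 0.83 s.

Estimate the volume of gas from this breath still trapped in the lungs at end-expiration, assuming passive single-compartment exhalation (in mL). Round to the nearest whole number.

R = (PIP − Pplat)/V̇ = (45.0 − 15.1) / 1.3 = 29.9/1.3 = 23.0 cmH2O·s/L.
C = Vt/(Pplat − PEEP) = 545.0 / (15.1 − 2) = 545.0/13.1 = 41.603 mL/cmH2O.
τ = R × C = 23.0 × 0.0416 L/cmH2O = 0.9568 s.
Fraction remaining = e^(−Te/τ) = e^(−0.83/0.9568) = 0.42.
Trapped volume = 545.0 × 0.42 = 228.9 mL.

229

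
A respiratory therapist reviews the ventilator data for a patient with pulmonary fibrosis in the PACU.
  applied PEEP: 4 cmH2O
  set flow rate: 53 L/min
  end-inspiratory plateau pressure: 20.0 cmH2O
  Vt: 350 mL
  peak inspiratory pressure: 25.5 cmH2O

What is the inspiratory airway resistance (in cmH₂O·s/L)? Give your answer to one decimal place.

Flow: 53 L/min ÷ 60 = 0.8833 L/s.
Raw = (PIP − Pplat) / flow = (25.5 − 20.0) / 0.8833 = 5.5 / 0.8833 = 6.227 cmH2O·s/L.

6.2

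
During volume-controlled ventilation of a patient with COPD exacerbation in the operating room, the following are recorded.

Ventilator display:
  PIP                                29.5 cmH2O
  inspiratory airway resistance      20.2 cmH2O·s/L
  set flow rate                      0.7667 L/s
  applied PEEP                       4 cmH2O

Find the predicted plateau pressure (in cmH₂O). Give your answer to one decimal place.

Pplat = PIP − Raw × flow = 29.5 − 20.2 × 0.7667 = 29.5 − 15.487 = 14.013 cmH2O.

14.0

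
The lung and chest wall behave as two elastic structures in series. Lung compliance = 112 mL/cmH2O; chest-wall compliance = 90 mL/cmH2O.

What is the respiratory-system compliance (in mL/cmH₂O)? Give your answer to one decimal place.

49.9

Lung and chest wall are elastances in series: 1/Crs = 1/CL + 1/Ccw.
1/Crs = 1/112 + 1/90 = 0.02004.
Crs = 49.9 mL/cmH2O.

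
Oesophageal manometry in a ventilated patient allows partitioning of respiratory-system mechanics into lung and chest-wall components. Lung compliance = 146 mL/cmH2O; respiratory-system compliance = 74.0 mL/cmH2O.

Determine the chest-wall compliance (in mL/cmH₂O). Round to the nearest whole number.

1/Ccw = 1/Crs − 1/CL.
1/Ccw = 1/74.0 − 1/146 = 0.006664.
Ccw = 150.06 mL/cmH2O.

150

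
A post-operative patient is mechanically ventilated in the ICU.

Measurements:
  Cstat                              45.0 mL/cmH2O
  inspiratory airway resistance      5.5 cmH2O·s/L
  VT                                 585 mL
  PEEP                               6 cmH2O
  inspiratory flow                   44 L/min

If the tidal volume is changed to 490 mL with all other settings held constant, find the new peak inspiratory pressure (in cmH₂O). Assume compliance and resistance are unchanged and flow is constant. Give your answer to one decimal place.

Flow: 44 L/min ÷ 60 = 0.7333 L/s.
PIP = Vt/C + R·V̇ + PEEP (constant-flow equation of motion).
Only the elastic term changes: ΔPIP = ΔVt / C = (490 − 585) / 45.0 = -2.111 cmH2O.
Original PIP = 585/45.0 + 5.5×0.7333 + 6 = 23.033 cmH2O; new PIP = 23.033 + (-2.111) = 20.922 cmH2O.

20.9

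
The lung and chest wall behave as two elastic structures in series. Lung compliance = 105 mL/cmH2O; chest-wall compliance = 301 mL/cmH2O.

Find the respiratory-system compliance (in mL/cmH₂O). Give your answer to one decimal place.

Lung and chest wall are elastances in series: 1/Crs = 1/CL + 1/Ccw.
1/Crs = 1/105 + 1/301 = 0.01285.
Crs = 77.821 mL/cmH2O.

77.8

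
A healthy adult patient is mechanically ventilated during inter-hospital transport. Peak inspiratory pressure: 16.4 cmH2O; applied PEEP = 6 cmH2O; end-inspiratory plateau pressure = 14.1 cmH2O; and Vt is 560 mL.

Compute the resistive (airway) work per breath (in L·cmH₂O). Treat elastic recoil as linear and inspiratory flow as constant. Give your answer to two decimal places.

With constant inspiratory flow the resistive pressure is constant at PIP − Pplat = 16.4 − 14.1 = 2.3 cmH2O, so resistive work = 2.3 × 0.560 = 1.288 L·cmH2O.

1.29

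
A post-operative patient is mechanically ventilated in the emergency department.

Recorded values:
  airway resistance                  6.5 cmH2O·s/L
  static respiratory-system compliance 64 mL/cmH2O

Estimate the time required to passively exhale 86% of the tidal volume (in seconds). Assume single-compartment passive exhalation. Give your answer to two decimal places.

τ = R × C = 6.5 × 64 mL/cmH2O = 6.5 × 0.064 L/cmH2O = 0.416 s.
Exhaled fraction f = 1 − e^(−t/τ) → t = −τ·ln(1 − f) = −0.416·ln(0.14) = 0.8179 s.

0.82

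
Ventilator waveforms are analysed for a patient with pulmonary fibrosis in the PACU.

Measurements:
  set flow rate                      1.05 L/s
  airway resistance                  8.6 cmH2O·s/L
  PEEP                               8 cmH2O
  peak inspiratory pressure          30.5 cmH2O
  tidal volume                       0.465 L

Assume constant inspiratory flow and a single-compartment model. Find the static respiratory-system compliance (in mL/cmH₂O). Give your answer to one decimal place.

Equation of motion (constant flow): PIP = Vt/C + R·V̇ + PEEP.
Vt/C = PIP − R·V̇ − PEEP = 30.5 − 8.6×1.05 − 8 = 30.5 − 9.03 − 8 = 13.47 cmH2O.
C = Vt / 13.47 = 465 / 13.47 = 34.521 mL/cmH2O.

34.5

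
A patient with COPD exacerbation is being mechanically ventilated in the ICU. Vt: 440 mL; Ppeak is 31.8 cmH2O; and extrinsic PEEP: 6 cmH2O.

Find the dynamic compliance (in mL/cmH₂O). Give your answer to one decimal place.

Dynamic compliance = Vt / (PIP − PEEP) = 440 / (31.8 − 6) = 440 / 25.8 = 17.054 mL/cmH2O.

17.1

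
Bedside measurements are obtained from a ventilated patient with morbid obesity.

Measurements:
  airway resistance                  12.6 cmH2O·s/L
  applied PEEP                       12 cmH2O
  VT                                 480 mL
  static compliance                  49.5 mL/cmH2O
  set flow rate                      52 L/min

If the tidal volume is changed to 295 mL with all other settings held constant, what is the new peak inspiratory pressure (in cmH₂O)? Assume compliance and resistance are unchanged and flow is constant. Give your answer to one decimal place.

28.9

Flow: 52 L/min ÷ 60 = 0.8667 L/s.
PIP = Vt/C + R·V̇ + PEEP (constant-flow equation of motion).
Only the elastic term changes: ΔPIP = ΔVt / C = (295 − 480) / 49.5 = -3.737 cmH2O.
Original PIP = 480/49.5 + 12.6×0.8667 + 12 = 32.617 cmH2O; new PIP = 32.617 + (-3.737) = 28.88 cmH2O.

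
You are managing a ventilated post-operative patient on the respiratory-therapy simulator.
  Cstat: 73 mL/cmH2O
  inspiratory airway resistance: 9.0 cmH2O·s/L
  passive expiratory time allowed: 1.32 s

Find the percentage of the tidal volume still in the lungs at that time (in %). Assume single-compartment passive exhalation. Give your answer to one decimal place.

13.4

τ = R × C = 9.0 × 73 mL/cmH2O = 9.0 × 0.073 L/cmH2O = 0.657 s.
Passive exhalation: V(t)/V₀ = e^(−t/τ) = e^(−1.32/0.657) = 0.1341.
Fraction remaining = 0.1341 → 13.41%.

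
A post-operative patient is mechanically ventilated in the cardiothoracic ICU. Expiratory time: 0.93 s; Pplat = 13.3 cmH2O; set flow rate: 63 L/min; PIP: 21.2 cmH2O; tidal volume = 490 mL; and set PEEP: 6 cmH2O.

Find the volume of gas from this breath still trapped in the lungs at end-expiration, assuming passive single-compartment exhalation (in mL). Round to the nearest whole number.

78

Flow: 63 L/min ÷ 60 = 1.05 L/s.
R = (PIP − Pplat)/V̇ = (21.2 − 13.3) / 1.05 = 7.9/1.05 = 7.524 cmH2O·s/L.
C = Vt/(Pplat − PEEP) = 490.0 / (13.3 − 6) = 490.0/7.3 = 67.123 mL/cmH2O.
τ = R × C = 7.524 × 0.06712 L/cmH2O = 0.505 s.
Fraction remaining = e^(−Te/τ) = e^(−0.93/0.505) = 0.1586.
Trapped volume = 490.0 × 0.1586 = 77.714 mL.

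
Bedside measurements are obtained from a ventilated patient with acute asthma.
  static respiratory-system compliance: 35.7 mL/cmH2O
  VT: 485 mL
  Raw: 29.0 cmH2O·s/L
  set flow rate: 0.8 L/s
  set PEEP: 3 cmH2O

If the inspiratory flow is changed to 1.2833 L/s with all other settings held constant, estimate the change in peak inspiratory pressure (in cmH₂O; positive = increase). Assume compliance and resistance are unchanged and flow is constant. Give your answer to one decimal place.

PIP = Vt/C + R·V̇ + PEEP (constant-flow equation of motion).
Only the resistive term changes: ΔPIP = R × ΔV̇ = 29.0 × (1.2833 − 0.8) = 29.0 × 0.4833 = 14.016 cmH2O.

14.0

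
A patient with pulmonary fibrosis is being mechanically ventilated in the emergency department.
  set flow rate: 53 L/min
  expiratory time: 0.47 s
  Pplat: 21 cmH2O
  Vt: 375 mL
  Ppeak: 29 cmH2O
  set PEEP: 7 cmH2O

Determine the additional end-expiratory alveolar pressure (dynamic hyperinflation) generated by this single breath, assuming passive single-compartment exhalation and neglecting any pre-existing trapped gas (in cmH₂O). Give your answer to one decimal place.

Flow: 53 L/min ÷ 60 = 0.8833 L/s.
R = (PIP − Pplat)/V̇ = (29 − 21) / 0.8833 = 8.0/0.8833 = 9.057 cmH2O·s/L.
C = Vt/(Pplat − PEEP) = 375.0 / (21 − 7) = 375.0/14.0 = 26.786 mL/cmH2O.
τ = R × C = 9.057 × 0.02679 L/cmH2O = 0.2426 s.
Fraction remaining = e^(−Te/τ) = e^(−0.47/0.2426) = 0.1441; trapped volume = 375.0 × 0.1441 = 54.038 mL.
Additional alveolar pressure from trapping ≈ V_trapped / C = 54.038 / 26.786 = 2.017 cmH2O.

2.0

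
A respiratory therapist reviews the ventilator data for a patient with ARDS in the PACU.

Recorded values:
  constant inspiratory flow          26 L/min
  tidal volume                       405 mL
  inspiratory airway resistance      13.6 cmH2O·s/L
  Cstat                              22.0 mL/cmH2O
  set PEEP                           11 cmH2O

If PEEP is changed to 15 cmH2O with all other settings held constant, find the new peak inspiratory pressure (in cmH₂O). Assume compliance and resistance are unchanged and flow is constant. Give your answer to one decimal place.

Flow: 26 L/min ÷ 60 = 0.4333 L/s.
PIP = Vt/C + R·V̇ + PEEP (constant-flow equation of motion).
Only the baseline term changes: ΔPIP = ΔPEEP = 15 − 11 = 4.0 cmH2O.
Original PIP = 405/22.0 + 13.6×0.4333 + 11 = 35.302 cmH2O; new PIP = 35.302 + (4.0) = 39.302 cmH2O.

39.3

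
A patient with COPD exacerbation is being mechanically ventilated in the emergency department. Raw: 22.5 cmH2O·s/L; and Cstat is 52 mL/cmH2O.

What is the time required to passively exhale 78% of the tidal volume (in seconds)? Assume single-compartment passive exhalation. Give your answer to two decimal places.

1.77

τ = R × C = 22.5 × 52 mL/cmH2O = 22.5 × 0.052 L/cmH2O = 1.17 s.
Exhaled fraction f = 1 − e^(−t/τ) → t = −τ·ln(1 − f) = −1.17·ln(0.22) = 1.772 s.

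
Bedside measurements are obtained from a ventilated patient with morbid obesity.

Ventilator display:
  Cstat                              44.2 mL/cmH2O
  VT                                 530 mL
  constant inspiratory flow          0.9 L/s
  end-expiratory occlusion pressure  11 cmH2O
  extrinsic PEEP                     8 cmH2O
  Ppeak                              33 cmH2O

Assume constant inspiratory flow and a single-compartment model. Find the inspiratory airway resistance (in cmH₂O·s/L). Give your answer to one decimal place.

11.1

Total PEEP = 11 cmH2O (set 8 + intrinsic 3); this is the baseline alveolar pressure.
Equation of motion (constant flow): PIP = Vt/C + R·V̇ + PEEP.
R·V̇ = PIP − Vt/C − PEEP = 33 − 530/44.2 − 11 = 33 − 11.991 − 11 = 10.009 cmH2O.
R = 10.009 / 0.9 = 11.121 cmH2O·s/L.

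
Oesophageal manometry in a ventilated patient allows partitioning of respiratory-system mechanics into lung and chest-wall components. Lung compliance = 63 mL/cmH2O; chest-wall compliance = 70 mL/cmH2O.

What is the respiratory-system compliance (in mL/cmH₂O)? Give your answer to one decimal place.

33.2

Lung and chest wall are elastances in series: 1/Crs = 1/CL + 1/Ccw.
1/Crs = 1/63 + 1/70 = 0.03016.
Crs = 33.156 mL/cmH2O.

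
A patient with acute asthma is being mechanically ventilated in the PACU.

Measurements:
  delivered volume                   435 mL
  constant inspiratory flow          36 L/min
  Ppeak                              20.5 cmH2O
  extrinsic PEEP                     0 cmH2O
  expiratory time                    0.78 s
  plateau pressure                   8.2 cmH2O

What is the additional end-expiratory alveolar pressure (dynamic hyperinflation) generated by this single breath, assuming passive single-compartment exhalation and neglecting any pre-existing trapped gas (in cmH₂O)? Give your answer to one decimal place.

4.0

Flow: 36 L/min ÷ 60 = 0.6 L/s.
R = (PIP − Pplat)/V̇ = (20.5 − 8.2) / 0.6 = 12.3/0.6 = 20.5 cmH2O·s/L.
C = Vt/(Pplat − PEEP) = 435.0 / (8.2 − 0) = 435.0/8.2 = 53.049 mL/cmH2O.
τ = R × C = 20.5 × 0.05305 L/cmH2O = 1.088 s.
Fraction remaining = e^(−Te/τ) = e^(−0.78/1.088) = 0.4883; trapped volume = 435.0 × 0.4883 = 212.41 mL.
Additional alveolar pressure from trapping ≈ V_trapped / C = 212.41 / 53.049 = 4.004 cmH2O.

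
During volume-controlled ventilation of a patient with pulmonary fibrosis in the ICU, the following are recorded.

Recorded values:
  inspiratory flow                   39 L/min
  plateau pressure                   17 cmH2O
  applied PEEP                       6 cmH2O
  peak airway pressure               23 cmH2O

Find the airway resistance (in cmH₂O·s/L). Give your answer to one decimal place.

9.2

Flow: 39 L/min ÷ 60 = 0.65 L/s.
Raw = (PIP − Pplat) / flow = (23 − 17) / 0.65 = 6.0 / 0.65 = 9.231 cmH2O·s/L.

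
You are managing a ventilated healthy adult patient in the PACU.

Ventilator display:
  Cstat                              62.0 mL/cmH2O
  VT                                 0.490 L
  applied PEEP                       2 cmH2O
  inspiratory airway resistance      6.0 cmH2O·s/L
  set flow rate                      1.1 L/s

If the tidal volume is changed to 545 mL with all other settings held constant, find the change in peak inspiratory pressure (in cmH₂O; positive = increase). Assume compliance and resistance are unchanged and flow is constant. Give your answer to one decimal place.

0.9

PIP = Vt/C + R·V̇ + PEEP (constant-flow equation of motion).
Only the elastic term changes: ΔPIP = ΔVt / C = (545 − 490) / 62.0 = 0.8871 cmH2O.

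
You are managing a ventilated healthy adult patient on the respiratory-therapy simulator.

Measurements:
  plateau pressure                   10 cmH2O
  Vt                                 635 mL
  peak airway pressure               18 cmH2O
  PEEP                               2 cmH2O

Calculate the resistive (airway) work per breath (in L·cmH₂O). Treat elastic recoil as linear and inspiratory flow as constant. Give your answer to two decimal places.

With constant inspiratory flow the resistive pressure is constant at PIP − Pplat = 18 − 10 = 8.0 cmH2O, so resistive work = 8.0 × 0.635 = 5.08 L·cmH2O.

5.08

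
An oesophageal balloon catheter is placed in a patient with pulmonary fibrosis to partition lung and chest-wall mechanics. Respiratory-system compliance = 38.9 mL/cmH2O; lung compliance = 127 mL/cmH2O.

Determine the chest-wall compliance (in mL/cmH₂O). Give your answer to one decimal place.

1/Ccw = 1/Crs − 1/CL.
1/Ccw = 1/38.9 − 1/127 = 0.01783.
Ccw = 56.085 mL/cmH2O.

56.1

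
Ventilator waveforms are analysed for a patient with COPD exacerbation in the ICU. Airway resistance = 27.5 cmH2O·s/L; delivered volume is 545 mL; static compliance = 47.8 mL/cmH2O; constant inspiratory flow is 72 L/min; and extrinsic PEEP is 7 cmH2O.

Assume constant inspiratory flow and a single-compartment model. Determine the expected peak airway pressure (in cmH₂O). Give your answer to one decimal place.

Flow: 72 L/min ÷ 60 = 1.2 L/s.
Equation of motion (constant flow): PIP = Vt/C + R·V̇ + PEEP.
PIP = 545/47.8 + 27.5×1.2 + 7 = 11.402 + 33.0 + 7 = 51.402 cmH2O.

51.4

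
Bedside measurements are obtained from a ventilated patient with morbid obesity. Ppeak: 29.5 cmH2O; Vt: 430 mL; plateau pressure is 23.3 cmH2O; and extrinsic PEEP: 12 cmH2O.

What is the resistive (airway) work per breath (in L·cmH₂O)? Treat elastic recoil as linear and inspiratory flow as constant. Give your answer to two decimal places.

2.67

With constant inspiratory flow the resistive pressure is constant at PIP − Pplat = 29.5 − 23.3 = 6.2 cmH2O, so resistive work = 6.2 × 0.430 = 2.666 L·cmH2O.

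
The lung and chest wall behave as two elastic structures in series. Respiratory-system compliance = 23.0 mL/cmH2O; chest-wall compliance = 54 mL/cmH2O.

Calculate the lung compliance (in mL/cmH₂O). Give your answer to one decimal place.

1/CL = 1/Crs − 1/Ccw.
1/CL = 1/23.0 − 1/54 = 0.02496.
CL = 40.064 mL/cmH2O.

40.1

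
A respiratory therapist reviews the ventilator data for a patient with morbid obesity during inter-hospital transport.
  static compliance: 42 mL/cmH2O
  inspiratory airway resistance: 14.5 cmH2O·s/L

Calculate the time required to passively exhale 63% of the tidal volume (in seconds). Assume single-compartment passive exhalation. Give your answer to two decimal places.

τ = R × C = 14.5 × 42 mL/cmH2O = 14.5 × 0.042 L/cmH2O = 0.609 s.
Exhaled fraction f = 1 − e^(−t/τ) → t = −τ·ln(1 − f) = −0.609·ln(0.37) = 0.6055 s.

0.61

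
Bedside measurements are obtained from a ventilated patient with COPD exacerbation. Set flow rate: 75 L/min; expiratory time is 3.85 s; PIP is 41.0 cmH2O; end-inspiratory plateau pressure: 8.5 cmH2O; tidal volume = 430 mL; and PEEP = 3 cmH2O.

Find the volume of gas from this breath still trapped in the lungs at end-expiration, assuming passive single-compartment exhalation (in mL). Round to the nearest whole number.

Flow: 75 L/min ÷ 60 = 1.25 L/s.
R = (PIP − Pplat)/V̇ = (41.0 − 8.5) / 1.25 = 32.5/1.25 = 26.0 cmH2O·s/L.
C = Vt/(Pplat − PEEP) = 430.0 / (8.5 − 3) = 430.0/5.5 = 78.182 mL/cmH2O.
τ = R × C = 26.0 × 0.07818 L/cmH2O = 2.033 s.
Fraction remaining = e^(−Te/τ) = e^(−3.85/2.033) = 0.1505.
Trapped volume = 430.0 × 0.1505 = 64.715 mL.

65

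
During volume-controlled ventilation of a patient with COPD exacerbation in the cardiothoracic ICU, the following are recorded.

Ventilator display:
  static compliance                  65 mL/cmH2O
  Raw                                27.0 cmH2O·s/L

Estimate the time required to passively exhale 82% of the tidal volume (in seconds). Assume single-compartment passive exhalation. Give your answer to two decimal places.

τ = R × C = 27.0 × 65 mL/cmH2O = 27.0 × 0.065 L/cmH2O = 1.755 s.
Exhaled fraction f = 1 − e^(−t/τ) → t = −τ·ln(1 − f) = −1.755·ln(0.18) = 3.009 s.

3.01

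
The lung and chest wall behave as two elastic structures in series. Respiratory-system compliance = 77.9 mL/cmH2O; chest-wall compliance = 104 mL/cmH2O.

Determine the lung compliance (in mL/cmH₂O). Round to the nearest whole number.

310

1/CL = 1/Crs − 1/Ccw.
1/CL = 1/77.9 − 1/104 = 0.003222.
CL = 310.37 mL/cmH2O.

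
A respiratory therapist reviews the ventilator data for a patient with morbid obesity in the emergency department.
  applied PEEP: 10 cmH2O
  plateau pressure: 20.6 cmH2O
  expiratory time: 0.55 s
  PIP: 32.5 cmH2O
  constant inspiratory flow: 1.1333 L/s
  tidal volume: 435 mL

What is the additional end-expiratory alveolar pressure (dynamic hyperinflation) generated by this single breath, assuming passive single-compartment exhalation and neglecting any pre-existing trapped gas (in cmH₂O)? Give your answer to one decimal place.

R = (PIP − Pplat)/V̇ = (32.5 − 20.6) / 1.1333 = 11.9/1.1333 = 10.5 cmH2O·s/L.
C = Vt/(Pplat − PEEP) = 435.0 / (20.6 − 10) = 435.0/10.6 = 41.038 mL/cmH2O.
τ = R × C = 10.5 × 0.04104 L/cmH2O = 0.4309 s.
Fraction remaining = e^(−Te/τ) = e^(−0.55/0.4309) = 0.279; trapped volume = 435.0 × 0.279 = 121.37 mL.
Additional alveolar pressure from trapping ≈ V_trapped / C = 121.37 / 41.038 = 2.958 cmH2O.

3.0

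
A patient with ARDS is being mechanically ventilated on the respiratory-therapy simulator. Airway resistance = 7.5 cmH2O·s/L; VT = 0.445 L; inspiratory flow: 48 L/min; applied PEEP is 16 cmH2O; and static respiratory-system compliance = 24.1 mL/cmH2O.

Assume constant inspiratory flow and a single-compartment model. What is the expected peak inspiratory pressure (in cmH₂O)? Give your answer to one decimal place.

Flow: 48 L/min ÷ 60 = 0.8 L/s.
Equation of motion (constant flow): PIP = Vt/C + R·V̇ + PEEP.
PIP = 445/24.1 + 7.5×0.8 + 16 = 18.465 + 6.0 + 16 = 40.465 cmH2O.

40.5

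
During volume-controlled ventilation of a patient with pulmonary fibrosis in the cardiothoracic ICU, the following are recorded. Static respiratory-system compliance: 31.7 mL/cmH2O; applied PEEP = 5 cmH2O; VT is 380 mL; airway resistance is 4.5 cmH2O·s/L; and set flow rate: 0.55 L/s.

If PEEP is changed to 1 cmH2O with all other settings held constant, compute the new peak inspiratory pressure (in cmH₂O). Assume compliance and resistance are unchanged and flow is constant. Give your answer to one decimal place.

PIP = Vt/C + R·V̇ + PEEP (constant-flow equation of motion).
Only the baseline term changes: ΔPIP = ΔPEEP = 1 − 5 = -4.0 cmH2O.
Original PIP = 380/31.7 + 4.5×0.55 + 5 = 19.462 cmH2O; new PIP = 19.462 + (-4.0) = 15.462 cmH2O.

15.5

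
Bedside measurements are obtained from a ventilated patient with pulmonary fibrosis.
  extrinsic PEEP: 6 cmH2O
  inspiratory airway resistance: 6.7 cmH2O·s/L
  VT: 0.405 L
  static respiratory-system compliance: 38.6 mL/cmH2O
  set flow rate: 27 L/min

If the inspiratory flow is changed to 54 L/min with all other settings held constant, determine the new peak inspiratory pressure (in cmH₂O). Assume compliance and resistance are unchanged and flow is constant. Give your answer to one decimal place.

22.5

Flow: 27 L/min ÷ 60 = 0.45 L/s.
New flow: 54 L/min ÷ 60 = 0.9 L/s.
PIP = Vt/C + R·V̇ + PEEP (constant-flow equation of motion).
Only the resistive term changes: ΔPIP = R × ΔV̇ = 6.7 × (0.9 − 0.45) = 6.7 × 0.45 = 3.015 cmH2O.
Original PIP = 405/38.6 + 6.7×0.45 + 6 = 19.507 cmH2O; new PIP = 19.507 + (3.015) = 22.522 cmH2O.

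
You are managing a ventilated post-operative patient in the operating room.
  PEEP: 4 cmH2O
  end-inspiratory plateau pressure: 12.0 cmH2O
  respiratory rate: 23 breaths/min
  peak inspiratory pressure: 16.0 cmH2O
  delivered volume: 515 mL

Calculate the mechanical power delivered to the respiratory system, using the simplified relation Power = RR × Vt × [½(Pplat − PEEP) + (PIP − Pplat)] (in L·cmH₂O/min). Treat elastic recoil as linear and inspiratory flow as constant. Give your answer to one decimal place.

94.8

Per-breath work = Vt × [½(Pplat−PEEP) + (PIP−Pplat)] = 0.515 × [0.5×8.0 + 4.0] = 0.515 × 8.0 = 4.12 L·cmH2O.
Power = 23 × 4.12 = 94.76 L·cmH2O/min.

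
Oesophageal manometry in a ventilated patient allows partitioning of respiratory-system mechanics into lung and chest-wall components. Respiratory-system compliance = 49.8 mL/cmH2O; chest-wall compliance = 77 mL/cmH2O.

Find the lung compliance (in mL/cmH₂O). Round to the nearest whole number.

141

1/CL = 1/Crs − 1/Ccw.
1/CL = 1/49.8 − 1/77 = 0.007093.
CL = 140.98 mL/cmH2O.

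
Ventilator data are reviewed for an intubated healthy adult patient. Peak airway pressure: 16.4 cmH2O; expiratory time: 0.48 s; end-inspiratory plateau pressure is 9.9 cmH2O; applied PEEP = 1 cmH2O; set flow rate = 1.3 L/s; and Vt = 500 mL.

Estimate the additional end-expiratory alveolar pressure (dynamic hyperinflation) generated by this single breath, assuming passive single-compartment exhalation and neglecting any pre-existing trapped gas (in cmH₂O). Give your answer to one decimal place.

1.6

R = (PIP − Pplat)/V̇ = (16.4 − 9.9) / 1.3 = 6.5/1.3 = 5.0 cmH2O·s/L.
C = Vt/(Pplat − PEEP) = 500.0 / (9.9 − 1) = 500.0/8.9 = 56.18 mL/cmH2O.
τ = R × C = 5.0 × 0.05618 L/cmH2O = 0.2809 s.
Fraction remaining = e^(−Te/τ) = e^(−0.48/0.2809) = 0.1811; trapped volume = 500.0 × 0.1811 = 90.55 mL.
Additional alveolar pressure from trapping ≈ V_trapped / C = 90.55 / 56.18 = 1.612 cmH2O.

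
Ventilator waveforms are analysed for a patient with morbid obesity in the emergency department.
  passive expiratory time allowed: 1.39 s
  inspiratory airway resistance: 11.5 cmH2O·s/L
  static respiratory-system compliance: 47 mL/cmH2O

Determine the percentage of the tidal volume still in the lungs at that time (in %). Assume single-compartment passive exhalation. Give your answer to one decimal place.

τ = R × C = 11.5 × 47 mL/cmH2O = 11.5 × 0.047 L/cmH2O = 0.5405 s.
Passive exhalation: V(t)/V₀ = e^(−t/τ) = e^(−1.39/0.5405) = 0.07641.
Fraction remaining = 0.07641 → 7.641%.

7.6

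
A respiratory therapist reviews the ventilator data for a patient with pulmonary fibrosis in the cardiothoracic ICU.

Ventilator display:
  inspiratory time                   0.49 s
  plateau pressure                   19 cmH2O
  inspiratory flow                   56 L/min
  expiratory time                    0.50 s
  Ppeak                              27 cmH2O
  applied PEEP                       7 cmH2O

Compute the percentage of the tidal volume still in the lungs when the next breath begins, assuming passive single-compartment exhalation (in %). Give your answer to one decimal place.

Flow: 56 L/min ÷ 60 = 0.9333 L/s.
Vt = flow × Ti = 0.9333 L/s × 0.49 s × 1000 mL/L = 457.32 mL.
R = (PIP − Pplat)/V̇ = (27 − 19) / 0.9333 = 8.0/0.9333 = 8.572 cmH2O·s/L.
C = Vt/(Pplat − PEEP) = 457.32 / (19 − 7) = 457.32/12.0 = 38.11 mL/cmH2O.
τ = R × C = 8.572 × 0.03811 L/cmH2O = 0.3267 s.
Fraction remaining at end-expiration = e^(−Te/τ) = e^(−0.50/0.3267) = 0.2164 → 21.64%.

21.6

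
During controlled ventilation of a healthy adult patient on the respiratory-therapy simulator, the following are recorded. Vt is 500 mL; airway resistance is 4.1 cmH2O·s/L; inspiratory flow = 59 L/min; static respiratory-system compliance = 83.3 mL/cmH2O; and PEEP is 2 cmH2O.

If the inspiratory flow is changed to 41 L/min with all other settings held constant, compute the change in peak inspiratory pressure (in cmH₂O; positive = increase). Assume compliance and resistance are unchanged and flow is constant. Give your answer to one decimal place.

Flow: 59 L/min ÷ 60 = 0.9833 L/s.
New flow: 41 L/min ÷ 60 = 0.6833 L/s.
PIP = Vt/C + R·V̇ + PEEP (constant-flow equation of motion).
Only the resistive term changes: ΔPIP = R × ΔV̇ = 4.1 × (0.6833 − 0.9833) = 4.1 × -0.3 = -1.23 cmH2O.

-1.2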